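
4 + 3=7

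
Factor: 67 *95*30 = 2^1 * 3^1 *5^2* 19^1* 67^1 = 190950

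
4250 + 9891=14141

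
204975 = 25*8199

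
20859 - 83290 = -62431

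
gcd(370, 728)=2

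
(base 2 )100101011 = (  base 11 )252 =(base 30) 9T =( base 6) 1215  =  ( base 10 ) 299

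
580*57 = 33060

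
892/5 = 178  +  2/5 = 178.40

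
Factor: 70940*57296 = 2^6*5^1 * 3547^1*  3581^1 = 4064578240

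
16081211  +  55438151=71519362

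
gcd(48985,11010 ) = 5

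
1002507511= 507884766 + 494622745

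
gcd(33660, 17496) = 36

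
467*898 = 419366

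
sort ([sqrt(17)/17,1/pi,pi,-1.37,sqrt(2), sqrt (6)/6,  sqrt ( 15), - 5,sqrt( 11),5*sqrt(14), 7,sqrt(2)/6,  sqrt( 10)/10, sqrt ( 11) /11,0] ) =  [ - 5, - 1.37,  0 , sqrt(  2 )/6,sqrt ( 17) /17, sqrt( 11 ) /11,sqrt( 10)/10,1/pi,sqrt(6)/6 , sqrt(2),pi, sqrt(11 ) , sqrt (15),7,5  *sqrt( 14 )]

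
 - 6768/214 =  - 3384/107 =- 31.63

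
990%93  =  60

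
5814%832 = 822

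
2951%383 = 270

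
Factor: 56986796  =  2^2*151^1 * 94349^1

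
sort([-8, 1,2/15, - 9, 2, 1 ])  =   [ - 9, - 8, 2/15, 1,1,2]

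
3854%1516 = 822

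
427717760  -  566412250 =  - 138694490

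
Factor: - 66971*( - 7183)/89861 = 11^1*23^(-1)*193^1*347^1*653^1*3907^(-1) = 481052693/89861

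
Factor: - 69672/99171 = - 23224/33057= - 2^3*3^( - 2)*2903^1*3673^( - 1)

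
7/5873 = 1/839 =0.00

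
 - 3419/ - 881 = 3+776/881 = 3.88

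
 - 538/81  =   - 7 + 29/81 = - 6.64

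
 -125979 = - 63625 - 62354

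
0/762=0 = 0.00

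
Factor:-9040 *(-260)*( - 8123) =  - 19092299200 = - 2^6*5^2*13^1*113^1*8123^1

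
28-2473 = -2445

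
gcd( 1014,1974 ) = 6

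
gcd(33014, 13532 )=34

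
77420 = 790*98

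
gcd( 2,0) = 2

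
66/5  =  66/5=13.20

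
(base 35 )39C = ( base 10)4002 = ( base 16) FA2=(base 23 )7d0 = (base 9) 5436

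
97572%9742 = 152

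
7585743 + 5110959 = 12696702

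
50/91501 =50/91501  =  0.00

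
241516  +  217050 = 458566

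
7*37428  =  261996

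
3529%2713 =816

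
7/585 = 7/585= 0.01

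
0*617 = 0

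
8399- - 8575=16974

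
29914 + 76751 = 106665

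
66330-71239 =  - 4909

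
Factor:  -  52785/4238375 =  - 10557/847675  =  - 3^3*5^(  -  2 )*17^1*23^1 * 41^ ( - 1 )*827^( - 1) 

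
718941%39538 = 7257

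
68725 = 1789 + 66936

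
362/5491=362/5491= 0.07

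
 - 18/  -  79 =18/79 = 0.23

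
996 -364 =632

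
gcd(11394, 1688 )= 422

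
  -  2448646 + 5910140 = 3461494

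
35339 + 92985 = 128324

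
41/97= 41/97 =0.42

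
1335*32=42720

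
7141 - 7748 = - 607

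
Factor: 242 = 2^1*11^2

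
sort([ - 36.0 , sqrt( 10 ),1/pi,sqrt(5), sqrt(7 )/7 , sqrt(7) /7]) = [ - 36.0, 1/pi, sqrt (7)/7,sqrt (7 )/7,sqrt(5 ),sqrt( 10 )]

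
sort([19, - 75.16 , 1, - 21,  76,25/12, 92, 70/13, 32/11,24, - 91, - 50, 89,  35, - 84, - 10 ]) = [-91, - 84,  -  75.16, -50, - 21, - 10,  1, 25/12, 32/11,70/13, 19,24,35,76,89,92]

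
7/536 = 7/536 = 0.01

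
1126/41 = 1126/41 = 27.46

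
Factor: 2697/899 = 3 = 3^1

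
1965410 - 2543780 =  - 578370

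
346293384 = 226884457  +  119408927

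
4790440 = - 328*( - 14605) 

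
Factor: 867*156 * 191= 25833132 = 2^2 * 3^2 * 13^1*17^2*191^1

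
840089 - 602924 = 237165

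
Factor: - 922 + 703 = -3^1*73^1 = - 219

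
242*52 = 12584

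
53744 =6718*8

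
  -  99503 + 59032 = - 40471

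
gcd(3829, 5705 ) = 7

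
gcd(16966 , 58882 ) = 998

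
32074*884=28353416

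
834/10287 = 278/3429 = 0.08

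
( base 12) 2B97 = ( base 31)5B9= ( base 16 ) 1423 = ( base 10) 5155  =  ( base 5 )131110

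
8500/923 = 9 + 193/923 = 9.21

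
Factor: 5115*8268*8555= 361797965100 = 2^2*3^2*5^2*11^1 * 13^1*29^1*31^1*53^1*59^1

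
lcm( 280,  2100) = 4200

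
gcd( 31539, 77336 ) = 1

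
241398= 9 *26822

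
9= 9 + 0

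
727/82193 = 727/82193= 0.01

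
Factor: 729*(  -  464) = -338256 =- 2^4*3^6*29^1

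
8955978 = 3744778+5211200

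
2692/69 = 39 + 1/69  =  39.01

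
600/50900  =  6/509 = 0.01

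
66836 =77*868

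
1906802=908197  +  998605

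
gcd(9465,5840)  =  5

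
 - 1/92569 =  - 1/92569 =- 0.00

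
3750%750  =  0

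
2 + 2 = 4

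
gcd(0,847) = 847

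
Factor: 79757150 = 2^1*5^2 * 11^2*13183^1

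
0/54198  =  0 = 0.00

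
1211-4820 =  - 3609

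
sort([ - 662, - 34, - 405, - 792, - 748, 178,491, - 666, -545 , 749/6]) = [ - 792, - 748, - 666, - 662,-545,-405, - 34,749/6, 178 , 491 ] 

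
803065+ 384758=1187823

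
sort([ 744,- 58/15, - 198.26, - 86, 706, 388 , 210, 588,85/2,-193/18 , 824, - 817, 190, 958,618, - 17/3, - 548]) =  [  -  817,  -  548,-198.26 ,-86, - 193/18, -17/3,-58/15,85/2, 190,210 , 388, 588  ,  618,706,744,824 , 958]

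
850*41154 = 34980900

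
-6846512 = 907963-7754475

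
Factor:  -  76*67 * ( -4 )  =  20368 = 2^4*19^1*67^1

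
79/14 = 5  +  9/14=5.64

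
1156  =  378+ 778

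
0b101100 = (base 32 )1C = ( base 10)44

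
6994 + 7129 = 14123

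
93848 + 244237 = 338085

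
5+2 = 7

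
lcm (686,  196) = 1372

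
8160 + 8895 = 17055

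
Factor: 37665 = 3^5*5^1*31^1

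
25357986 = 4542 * 5583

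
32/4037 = 32/4037=0.01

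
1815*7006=12715890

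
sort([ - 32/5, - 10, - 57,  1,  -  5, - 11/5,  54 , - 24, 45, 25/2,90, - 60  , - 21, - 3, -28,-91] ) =[ - 91, - 60, - 57,-28, - 24, - 21,-10, - 32/5, - 5, - 3, - 11/5, 1, 25/2, 45, 54, 90]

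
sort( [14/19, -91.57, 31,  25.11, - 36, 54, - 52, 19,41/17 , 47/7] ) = [-91.57, -52, - 36, 14/19, 41/17,47/7 , 19, 25.11,31,54 ] 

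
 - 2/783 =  - 1  +  781/783 =-  0.00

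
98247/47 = 98247/47= 2090.36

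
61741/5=12348 + 1/5 = 12348.20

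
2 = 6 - 4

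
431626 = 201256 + 230370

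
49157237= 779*63103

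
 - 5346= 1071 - 6417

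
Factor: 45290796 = 2^2*3^1*3774233^1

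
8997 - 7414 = 1583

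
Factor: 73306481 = 73306481^1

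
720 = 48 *15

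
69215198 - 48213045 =21002153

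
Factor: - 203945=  - 5^1 *7^1*5827^1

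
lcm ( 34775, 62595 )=312975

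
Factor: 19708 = 2^2 * 13^1 * 379^1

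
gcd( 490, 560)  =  70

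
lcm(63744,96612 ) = 6183168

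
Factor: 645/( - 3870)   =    -  2^( - 1)*3^ ( - 1 ) = - 1/6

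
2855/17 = 167 + 16/17 = 167.94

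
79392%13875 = 10017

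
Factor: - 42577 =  - 42577^1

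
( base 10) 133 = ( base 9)157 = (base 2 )10000101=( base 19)70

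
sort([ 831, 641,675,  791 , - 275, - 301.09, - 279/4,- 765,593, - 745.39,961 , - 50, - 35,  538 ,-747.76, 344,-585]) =[ - 765, - 747.76, - 745.39, - 585, - 301.09, - 275,-279/4, - 50, - 35 , 344,538,593,641,  675 , 791,831,961 ]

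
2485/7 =355 = 355.00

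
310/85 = 62/17 = 3.65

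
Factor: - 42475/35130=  - 8495/7026 = - 2^ ( - 1) * 3^ (-1)*5^1*1171^( - 1)*1699^1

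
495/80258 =495/80258 = 0.01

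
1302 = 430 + 872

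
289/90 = 3 + 19/90 =3.21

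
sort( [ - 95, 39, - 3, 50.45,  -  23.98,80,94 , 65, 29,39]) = [ - 95, - 23.98,-3,29,39,39, 50.45,65,80,94] 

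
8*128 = 1024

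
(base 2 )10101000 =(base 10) 168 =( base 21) 80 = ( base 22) 7E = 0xa8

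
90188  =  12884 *7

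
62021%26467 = 9087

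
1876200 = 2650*708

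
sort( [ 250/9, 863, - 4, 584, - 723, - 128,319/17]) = [ - 723,-128,  -  4,319/17, 250/9,584, 863]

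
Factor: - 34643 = - 7^3 * 101^1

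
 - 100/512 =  - 25/128 = - 0.20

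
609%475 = 134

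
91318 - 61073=30245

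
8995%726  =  283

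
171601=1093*157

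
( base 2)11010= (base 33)q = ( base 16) 1a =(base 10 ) 26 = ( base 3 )222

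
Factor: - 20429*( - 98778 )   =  2017935762 = 2^1 * 3^1 *31^1*101^1*163^1*659^1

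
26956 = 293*92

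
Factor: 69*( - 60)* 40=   - 165600  =  - 2^5 * 3^2*5^2* 23^1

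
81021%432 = 237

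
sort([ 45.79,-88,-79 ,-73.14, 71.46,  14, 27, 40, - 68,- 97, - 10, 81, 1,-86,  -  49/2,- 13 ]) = [-97,- 88, - 86, - 79, - 73.14, - 68, - 49/2, - 13, - 10, 1,14, 27 , 40, 45.79, 71.46,81] 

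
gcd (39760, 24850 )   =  4970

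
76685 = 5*15337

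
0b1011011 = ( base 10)91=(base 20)4b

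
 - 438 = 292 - 730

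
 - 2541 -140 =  - 2681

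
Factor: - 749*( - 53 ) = 39697 = 7^1*53^1*107^1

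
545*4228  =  2304260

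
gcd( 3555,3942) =9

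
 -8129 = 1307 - 9436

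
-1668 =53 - 1721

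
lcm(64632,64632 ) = 64632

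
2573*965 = 2482945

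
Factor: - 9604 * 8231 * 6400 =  - 505923353600 = - 2^10*5^2* 7^4*8231^1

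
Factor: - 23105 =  - 5^1*4621^1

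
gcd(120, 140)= 20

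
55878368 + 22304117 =78182485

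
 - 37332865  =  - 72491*515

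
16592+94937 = 111529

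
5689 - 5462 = 227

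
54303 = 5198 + 49105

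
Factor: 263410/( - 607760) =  - 371/856 = - 2^( - 3)*7^1*53^1 * 107^ ( - 1 )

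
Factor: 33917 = 13^1*2609^1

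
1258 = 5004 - 3746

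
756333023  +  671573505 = 1427906528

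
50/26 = 25/13 = 1.92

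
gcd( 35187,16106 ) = 1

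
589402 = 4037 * 146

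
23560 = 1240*19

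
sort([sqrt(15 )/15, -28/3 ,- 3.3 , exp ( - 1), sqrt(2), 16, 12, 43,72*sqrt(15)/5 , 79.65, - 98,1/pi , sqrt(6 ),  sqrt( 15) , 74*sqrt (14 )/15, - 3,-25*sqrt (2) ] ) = [-98, - 25*sqrt(2),  -  28/3,-3.3, - 3,sqrt(15)/15,1/pi,exp( - 1 ), sqrt( 2 ), sqrt(6 ), sqrt( 15), 12, 16,74*sqrt (14)/15, 43,72*sqrt(15)/5, 79.65 ]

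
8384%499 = 400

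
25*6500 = 162500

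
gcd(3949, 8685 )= 1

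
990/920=1  +  7/92 = 1.08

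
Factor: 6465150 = 2^1* 3^3*5^2*4789^1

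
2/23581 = 2/23581 = 0.00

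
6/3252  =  1/542  =  0.00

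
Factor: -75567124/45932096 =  - 18891781/11483024 = - 2^(  -  4 )*7^(-1)*17^( - 1 )*37^( - 1)*163^( - 1)*18891781^1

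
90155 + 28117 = 118272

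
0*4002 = 0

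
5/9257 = 5/9257 = 0.00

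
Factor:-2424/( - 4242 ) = 4/7 = 2^2*7^ ( - 1) 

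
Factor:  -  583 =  - 11^1*53^1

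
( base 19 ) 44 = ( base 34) 2c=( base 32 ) 2G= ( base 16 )50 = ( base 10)80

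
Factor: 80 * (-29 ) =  - 2^4 * 5^1*29^1=- 2320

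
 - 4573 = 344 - 4917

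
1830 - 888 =942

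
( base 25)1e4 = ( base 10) 979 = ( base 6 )4311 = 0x3d3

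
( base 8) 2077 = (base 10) 1087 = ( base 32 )11v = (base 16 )43f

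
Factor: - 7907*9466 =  - 2^1*4733^1*7907^1= - 74847662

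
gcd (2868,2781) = 3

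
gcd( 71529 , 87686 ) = 1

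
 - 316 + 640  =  324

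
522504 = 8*65313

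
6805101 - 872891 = 5932210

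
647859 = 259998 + 387861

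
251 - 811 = -560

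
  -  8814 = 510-9324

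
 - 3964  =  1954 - 5918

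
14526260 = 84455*172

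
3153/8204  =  3153/8204 = 0.38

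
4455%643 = 597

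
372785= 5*74557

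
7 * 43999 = 307993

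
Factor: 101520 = 2^4*3^3*5^1 *47^1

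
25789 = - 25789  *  ( - 1) 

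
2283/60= 761/20 = 38.05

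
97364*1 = 97364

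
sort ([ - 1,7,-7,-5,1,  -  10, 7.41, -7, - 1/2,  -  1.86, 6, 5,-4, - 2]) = [ - 10, - 7, - 7,-5, -4 , - 2 ,-1.86, - 1, - 1/2, 1, 5,6,7,7.41 ]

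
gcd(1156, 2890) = 578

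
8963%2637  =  1052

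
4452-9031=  -4579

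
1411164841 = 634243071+776921770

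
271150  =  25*10846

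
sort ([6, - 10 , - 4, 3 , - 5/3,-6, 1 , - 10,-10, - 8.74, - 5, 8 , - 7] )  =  [ - 10, - 10, - 10, - 8.74,  -  7,-6, - 5, - 4, - 5/3,1, 3, 6,8] 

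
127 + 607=734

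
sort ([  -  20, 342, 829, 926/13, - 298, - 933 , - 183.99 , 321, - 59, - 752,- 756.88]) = [ - 933,- 756.88, - 752, - 298,  -  183.99, - 59, - 20, 926/13,321,  342, 829]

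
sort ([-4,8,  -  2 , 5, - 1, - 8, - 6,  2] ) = [ - 8,-6, - 4, - 2,-1,2,5,8 ] 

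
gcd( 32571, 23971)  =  1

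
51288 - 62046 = -10758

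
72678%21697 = 7587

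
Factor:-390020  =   - 2^2*5^1*19501^1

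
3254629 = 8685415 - 5430786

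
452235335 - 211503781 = 240731554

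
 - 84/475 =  - 1 + 391/475 = - 0.18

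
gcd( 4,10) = 2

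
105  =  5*21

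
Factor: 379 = 379^1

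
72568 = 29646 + 42922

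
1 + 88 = 89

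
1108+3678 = 4786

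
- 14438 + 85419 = 70981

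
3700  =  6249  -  2549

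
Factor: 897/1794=1/2=2^( - 1 ) 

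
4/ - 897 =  - 4/897 = - 0.00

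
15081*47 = 708807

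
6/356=3/178= 0.02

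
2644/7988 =661/1997 = 0.33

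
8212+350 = 8562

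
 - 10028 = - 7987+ - 2041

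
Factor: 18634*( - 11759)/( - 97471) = 19919746/8861 = 2^1 *7^1*11^3*1069^1*8861^( - 1)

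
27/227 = 27/227 = 0.12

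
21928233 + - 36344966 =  - 14416733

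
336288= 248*1356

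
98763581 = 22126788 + 76636793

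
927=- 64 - -991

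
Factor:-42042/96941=-2^1*3^1*7^2*11^1*7457^( - 1)  =  - 3234/7457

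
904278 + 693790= 1598068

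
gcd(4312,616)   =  616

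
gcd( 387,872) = 1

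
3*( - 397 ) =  - 1191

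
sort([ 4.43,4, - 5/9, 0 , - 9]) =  [ - 9,-5/9, 0,4, 4.43]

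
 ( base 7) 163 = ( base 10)94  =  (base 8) 136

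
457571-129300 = 328271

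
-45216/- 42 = 1076 + 4/7 = 1076.57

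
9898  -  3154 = 6744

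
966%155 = 36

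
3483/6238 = 3483/6238 = 0.56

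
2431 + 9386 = 11817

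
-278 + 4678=4400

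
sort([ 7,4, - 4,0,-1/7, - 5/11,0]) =[-4,-5/11, - 1/7  ,  0,0,4,  7]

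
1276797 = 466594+810203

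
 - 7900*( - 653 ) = 5158700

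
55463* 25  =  1386575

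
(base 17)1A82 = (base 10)7941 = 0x1F05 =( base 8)17405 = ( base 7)32103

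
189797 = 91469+98328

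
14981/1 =14981 = 14981.00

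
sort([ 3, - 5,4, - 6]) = [ - 6, - 5, 3, 4]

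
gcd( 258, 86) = 86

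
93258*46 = 4289868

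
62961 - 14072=48889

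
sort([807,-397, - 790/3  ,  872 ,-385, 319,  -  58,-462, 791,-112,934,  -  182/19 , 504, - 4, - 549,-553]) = [ - 553, - 549, - 462, - 397, - 385, - 790/3, - 112 ,- 58,-182/19, - 4, 319, 504 , 791,807, 872,934 ] 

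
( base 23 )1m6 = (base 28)195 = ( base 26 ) 1e1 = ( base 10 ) 1041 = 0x411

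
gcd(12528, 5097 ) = 3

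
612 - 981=-369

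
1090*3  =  3270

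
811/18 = 45 + 1/18 = 45.06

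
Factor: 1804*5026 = 2^3*7^1*11^1*41^1 * 359^1 = 9066904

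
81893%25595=5108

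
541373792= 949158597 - 407784805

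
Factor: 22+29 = 51 = 3^1* 17^1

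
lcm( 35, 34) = 1190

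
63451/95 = 667 + 86/95 = 667.91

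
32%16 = 0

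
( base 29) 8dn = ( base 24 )C90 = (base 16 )1BD8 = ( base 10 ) 7128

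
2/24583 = 2/24583 = 0.00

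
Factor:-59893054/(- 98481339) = 2^1*3^(-6 )*11^( - 1)*13^1*19^1 * 31^1*3911^1*12281^( - 1) 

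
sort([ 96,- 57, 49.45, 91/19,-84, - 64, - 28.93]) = [ - 84 , - 64, - 57, - 28.93,  91/19,49.45, 96] 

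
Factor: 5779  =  5779^1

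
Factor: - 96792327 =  - 3^4*19^1*109^1*577^1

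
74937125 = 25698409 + 49238716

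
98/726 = 49/363 = 0.13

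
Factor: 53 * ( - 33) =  - 3^1*11^1*53^1 = - 1749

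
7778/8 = 972+1/4 = 972.25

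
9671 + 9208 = 18879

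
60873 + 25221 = 86094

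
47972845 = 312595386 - 264622541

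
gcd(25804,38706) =12902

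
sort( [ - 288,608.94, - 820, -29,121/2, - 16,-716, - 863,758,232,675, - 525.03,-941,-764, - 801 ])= [-941, - 863, - 820,-801,-764,-716 ,-525.03, - 288,-29,- 16,121/2,232, 608.94, 675, 758 ] 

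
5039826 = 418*12057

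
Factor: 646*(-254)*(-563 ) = 2^2 * 17^1*19^1*127^1* 563^1 = 92379292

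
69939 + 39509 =109448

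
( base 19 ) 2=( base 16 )2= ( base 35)2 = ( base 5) 2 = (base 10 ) 2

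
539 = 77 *7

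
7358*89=654862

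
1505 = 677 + 828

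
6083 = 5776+307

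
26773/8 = 26773/8 = 3346.62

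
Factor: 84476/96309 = 2^2*3^( - 4 )*7^2* 29^( - 1)*41^( -1 ) * 431^1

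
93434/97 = 93434/97 = 963.24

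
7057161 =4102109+2955052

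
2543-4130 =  - 1587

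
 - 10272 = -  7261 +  - 3011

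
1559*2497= 3892823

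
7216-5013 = 2203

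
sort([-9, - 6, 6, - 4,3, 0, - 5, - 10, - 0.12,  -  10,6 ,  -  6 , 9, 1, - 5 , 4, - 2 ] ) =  [ - 10, - 10,  -  9, - 6, - 6,-5, -5,-4,  -  2, - 0.12, 0, 1, 3 , 4, 6,  6, 9]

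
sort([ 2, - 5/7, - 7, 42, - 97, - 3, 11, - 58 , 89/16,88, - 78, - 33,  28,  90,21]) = [ - 97, - 78,- 58, - 33, - 7,-3,  -  5/7,2 , 89/16,11,21  ,  28, 42,88,  90]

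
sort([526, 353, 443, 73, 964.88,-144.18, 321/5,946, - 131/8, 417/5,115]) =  [-144.18,  -  131/8,321/5, 73, 417/5, 115, 353,443,526,946, 964.88] 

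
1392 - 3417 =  - 2025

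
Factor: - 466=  - 2^1*233^1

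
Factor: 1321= 1321^1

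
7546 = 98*77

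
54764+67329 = 122093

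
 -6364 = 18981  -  25345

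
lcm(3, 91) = 273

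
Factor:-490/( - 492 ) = 2^(-1 )*3^(  -  1)*5^1*7^2* 41^ ( - 1) = 245/246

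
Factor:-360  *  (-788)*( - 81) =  - 22978080 = - 2^5*3^6*5^1*197^1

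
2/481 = 2/481 = 0.00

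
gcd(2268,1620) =324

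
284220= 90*3158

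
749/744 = 749/744 = 1.01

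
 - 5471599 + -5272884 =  - 10744483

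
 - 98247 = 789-99036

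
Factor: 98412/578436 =139/817 = 19^( - 1)*43^( - 1)*139^1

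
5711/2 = 2855 + 1/2 = 2855.50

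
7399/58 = 127+33/58  =  127.57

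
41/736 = 41/736 = 0.06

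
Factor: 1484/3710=2/5 = 2^1*5^( -1 ) 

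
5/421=5/421 = 0.01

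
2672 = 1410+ 1262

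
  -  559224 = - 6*93204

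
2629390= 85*30934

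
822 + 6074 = 6896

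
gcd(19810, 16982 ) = 14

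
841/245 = 841/245 = 3.43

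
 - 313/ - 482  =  313/482 = 0.65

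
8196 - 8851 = - 655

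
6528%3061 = 406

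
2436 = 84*29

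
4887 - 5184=-297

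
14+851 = 865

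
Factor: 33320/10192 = 2^( -1) *5^1*13^( - 1 )*17^1=85/26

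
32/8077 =32/8077 = 0.00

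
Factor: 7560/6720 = 9/8 = 2^(-3)*3^2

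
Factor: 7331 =7331^1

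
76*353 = 26828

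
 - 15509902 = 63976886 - 79486788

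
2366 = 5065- 2699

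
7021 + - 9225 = - 2204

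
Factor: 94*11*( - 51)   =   - 2^1*3^1 * 11^1*17^1*47^1 = - 52734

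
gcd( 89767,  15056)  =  1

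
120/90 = 1  +  1/3 = 1.33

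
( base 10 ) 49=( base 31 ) 1I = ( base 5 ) 144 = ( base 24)21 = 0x31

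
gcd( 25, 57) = 1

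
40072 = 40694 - 622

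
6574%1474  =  678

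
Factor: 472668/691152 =331/484  =  2^( - 2) * 11^(-2 ) * 331^1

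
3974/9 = 441 + 5/9   =  441.56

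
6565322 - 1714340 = 4850982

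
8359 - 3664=4695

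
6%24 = 6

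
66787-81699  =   - 14912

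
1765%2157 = 1765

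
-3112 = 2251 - 5363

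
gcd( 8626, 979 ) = 1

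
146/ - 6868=  -  73/3434=- 0.02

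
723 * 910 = 657930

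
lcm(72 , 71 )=5112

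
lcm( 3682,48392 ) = 338744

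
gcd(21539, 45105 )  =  1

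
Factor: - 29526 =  - 2^1 * 3^1 * 7^1*19^1 * 37^1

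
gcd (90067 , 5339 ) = 1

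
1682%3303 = 1682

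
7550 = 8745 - 1195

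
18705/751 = 24+681/751 = 24.91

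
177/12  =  14+3/4=14.75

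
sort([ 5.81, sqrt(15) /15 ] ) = [sqrt(15 )/15,5.81 ]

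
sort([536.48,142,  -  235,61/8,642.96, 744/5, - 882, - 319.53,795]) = [ -882, - 319.53, - 235,61/8,142,  744/5,536.48,  642.96, 795 ] 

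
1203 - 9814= - 8611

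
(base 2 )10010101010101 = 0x2555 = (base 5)301212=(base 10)9557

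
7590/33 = 230 = 230.00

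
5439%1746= 201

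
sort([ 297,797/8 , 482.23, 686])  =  [ 797/8, 297, 482.23,686 ]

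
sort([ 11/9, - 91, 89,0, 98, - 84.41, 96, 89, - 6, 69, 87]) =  [ -91, -84.41, - 6,  0, 11/9, 69,87,89,89,96, 98 ] 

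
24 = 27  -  3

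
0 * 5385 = 0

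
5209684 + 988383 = 6198067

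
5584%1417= 1333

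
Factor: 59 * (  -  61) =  - 59^1*61^1= - 3599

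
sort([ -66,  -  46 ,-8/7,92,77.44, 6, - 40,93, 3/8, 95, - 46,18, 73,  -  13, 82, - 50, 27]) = [-66,-50 , -46, - 46, - 40,-13, - 8/7, 3/8, 6,18,27,73, 77.44, 82,92,  93 , 95]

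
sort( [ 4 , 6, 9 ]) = [ 4, 6, 9]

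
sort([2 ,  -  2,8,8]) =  [  -  2, 2, 8,8] 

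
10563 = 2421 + 8142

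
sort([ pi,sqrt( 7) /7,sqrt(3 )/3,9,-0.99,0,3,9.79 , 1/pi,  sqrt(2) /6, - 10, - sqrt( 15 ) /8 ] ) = [ - 10, - 0.99, - sqrt( 15) /8,0,sqrt( 2)/6, 1/pi,sqrt ( 7 ) /7,sqrt( 3) /3, 3,pi , 9,9.79]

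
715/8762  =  55/674 = 0.08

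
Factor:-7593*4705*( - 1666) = 2^1*3^1 *5^1*7^2*17^1*941^1*2531^1 = 59517958290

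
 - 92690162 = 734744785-827434947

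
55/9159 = 55/9159 = 0.01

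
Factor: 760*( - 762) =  - 2^4 * 3^1*5^1*19^1*127^1  =  -579120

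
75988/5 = 75988/5=15197.60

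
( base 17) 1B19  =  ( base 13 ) 3906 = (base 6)101330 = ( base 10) 8118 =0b1111110110110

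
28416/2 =14208  =  14208.00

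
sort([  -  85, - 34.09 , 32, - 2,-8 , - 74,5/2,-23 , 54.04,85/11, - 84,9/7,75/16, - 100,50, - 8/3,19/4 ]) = [ - 100,- 85, - 84, - 74,  -  34.09,-23, - 8, - 8/3, - 2,9/7, 5/2, 75/16,19/4, 85/11, 32, 50,54.04 ] 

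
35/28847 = 5/4121= 0.00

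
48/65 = 48/65= 0.74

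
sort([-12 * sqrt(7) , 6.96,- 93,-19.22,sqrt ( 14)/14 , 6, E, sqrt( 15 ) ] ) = [ - 93, - 12*sqrt( 7 ),-19.22, sqrt( 14 )/14,E, sqrt( 15), 6,6.96]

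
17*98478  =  1674126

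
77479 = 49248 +28231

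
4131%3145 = 986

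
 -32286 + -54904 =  - 87190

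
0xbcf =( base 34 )2KV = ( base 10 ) 3023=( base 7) 11546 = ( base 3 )11010222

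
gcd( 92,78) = 2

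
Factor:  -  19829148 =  - 2^2*3^1*61^1*103^1*263^1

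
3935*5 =19675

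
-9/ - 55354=9/55354=0.00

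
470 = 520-50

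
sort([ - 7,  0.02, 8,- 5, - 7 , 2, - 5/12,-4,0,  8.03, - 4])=[ - 7, - 7 , - 5, - 4,-4, - 5/12,0, 0.02,2,8,8.03 ]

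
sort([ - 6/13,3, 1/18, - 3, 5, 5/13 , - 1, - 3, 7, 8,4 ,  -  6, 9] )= [- 6, - 3, - 3, - 1, - 6/13,1/18, 5/13, 3 , 4, 5,7,8 , 9]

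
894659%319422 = 255815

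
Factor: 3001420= 2^2*5^1 * 31^1*47^1*103^1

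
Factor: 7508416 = 2^6*117319^1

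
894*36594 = 32715036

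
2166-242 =1924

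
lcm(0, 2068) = 0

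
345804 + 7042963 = 7388767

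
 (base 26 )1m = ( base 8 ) 60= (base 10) 48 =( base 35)1d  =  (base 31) 1H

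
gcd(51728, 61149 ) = 1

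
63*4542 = 286146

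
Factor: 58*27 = 1566= 2^1*3^3 * 29^1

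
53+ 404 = 457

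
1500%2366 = 1500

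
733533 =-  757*(-969) 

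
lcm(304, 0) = 0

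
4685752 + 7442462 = 12128214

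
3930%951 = 126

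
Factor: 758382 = 2^1*3^1*126397^1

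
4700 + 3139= 7839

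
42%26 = 16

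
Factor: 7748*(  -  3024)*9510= - 2^7 * 3^4*5^1*7^1*13^1 * 149^1*317^1  =  - 222818843520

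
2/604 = 1/302 =0.00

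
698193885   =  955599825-257405940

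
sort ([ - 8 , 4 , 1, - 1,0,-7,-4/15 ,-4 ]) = [-8, - 7, - 4, - 1 ,-4/15, 0,  1, 4]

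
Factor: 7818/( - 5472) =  -2^( - 4)* 3^(  -  1 )*19^( - 1)*1303^1=   - 1303/912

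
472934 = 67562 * 7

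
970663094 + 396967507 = 1367630601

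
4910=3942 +968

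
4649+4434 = 9083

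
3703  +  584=4287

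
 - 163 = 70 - 233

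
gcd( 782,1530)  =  34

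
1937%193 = 7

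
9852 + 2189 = 12041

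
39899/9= 4433  +  2/9 = 4433.22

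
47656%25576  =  22080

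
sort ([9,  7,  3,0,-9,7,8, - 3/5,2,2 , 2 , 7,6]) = [ - 9, - 3/5,0,2,2, 2,3,6, 7,7, 7,8,9 ] 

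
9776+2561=12337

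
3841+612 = 4453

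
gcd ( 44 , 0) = 44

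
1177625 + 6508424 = 7686049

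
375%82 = 47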